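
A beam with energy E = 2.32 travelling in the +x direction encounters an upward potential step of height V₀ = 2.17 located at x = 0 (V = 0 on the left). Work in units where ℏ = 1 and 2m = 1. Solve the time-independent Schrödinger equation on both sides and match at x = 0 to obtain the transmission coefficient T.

The wavenumbers are k₁ = √(2mE)/ℏ = 1.523 on the left and k₂ = √(2m(E − V₀))/ℏ = 0.3873 on the right.
Matching ψ and ψ′ at x = 0 gives r = (k₁ − k₂)/(k₁ + k₂), so R = r² = 0.3535 and T = 1 − R = 0.6465.

T = 0.647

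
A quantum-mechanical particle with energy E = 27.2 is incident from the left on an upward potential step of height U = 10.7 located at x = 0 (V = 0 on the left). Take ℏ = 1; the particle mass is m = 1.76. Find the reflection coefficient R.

The wavenumbers are k₁ = √(2mE)/ℏ = 9.785 on the left and k₂ = √(2m(E − U))/ℏ = 7.621 on the right.
Matching ψ and ψ′ at x = 0 gives r = (k₁ − k₂)/(k₁ + k₂), so R = r² = 0.01545 and T = 1 − R = 0.9845.

R = 0.0155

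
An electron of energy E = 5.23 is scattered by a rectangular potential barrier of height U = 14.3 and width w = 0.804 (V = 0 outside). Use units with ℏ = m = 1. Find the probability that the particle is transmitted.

E < U: inside the barrier ψ ∝ e^{±κx} with κ = √(2m(U − E))/ℏ = 4.259.
κw = 3.424, sinh(κw) = 15.33.
Matching ψ, ψ′ at both faces gives T = [1 + U² sinh²(κw) / (4E(U − E))]⁻¹ = 1/254.4 = 0.00393.

T = 0.00393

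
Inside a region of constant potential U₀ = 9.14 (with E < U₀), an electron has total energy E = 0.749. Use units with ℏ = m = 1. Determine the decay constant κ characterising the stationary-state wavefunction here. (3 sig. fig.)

κ = 4.10

Since E < U₀ the TISE in this region is ψ'' = κ²ψ with κ = √(2m(U₀ − E))/ℏ.
κ = √(2 × 1 × 8.391) = 4.097.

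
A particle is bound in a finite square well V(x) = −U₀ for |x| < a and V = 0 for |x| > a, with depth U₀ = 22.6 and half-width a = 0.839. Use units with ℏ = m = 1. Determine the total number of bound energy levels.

Define the well-strength parameter z₀ = (a/ℏ)√(2mU₀) = 0.839 × √(2·1·22.6) = 5.641.
The even/odd transcendental equations gain one root per π/2 in z₀, giving N = 1 + ⌊2z₀/π⌋ = 1 + ⌊3.591⌋ = 4.

N = 4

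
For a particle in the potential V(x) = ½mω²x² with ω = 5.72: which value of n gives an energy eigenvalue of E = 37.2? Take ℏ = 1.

n = 6

E_n = ℏω(n + ½) ⇒ n = E/(ℏω) − ½ = 37.2/5.72 − 0.5 = 6.003 → n = 6.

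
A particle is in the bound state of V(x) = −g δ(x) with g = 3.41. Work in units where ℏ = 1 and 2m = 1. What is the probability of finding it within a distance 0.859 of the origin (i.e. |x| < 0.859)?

P = 0.947

The normalised bound state is ψ = √κ e^{−κ|x|} with κ = mg/ℏ² = 1.705.
P(|x| < d) = ∫_{−d}^{d} κ e^{−2κ|x|} dx = 1 − e^{−2κd} = 1 − e^{−2.929} = 0.9466.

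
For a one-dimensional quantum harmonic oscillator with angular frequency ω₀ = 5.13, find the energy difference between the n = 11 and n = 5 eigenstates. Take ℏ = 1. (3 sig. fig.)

ΔE = 30.8

E_n = ℏω₀(n + ½), so ΔE = (11 − 5) ℏω₀ = 6 × 5.13 = 30.78.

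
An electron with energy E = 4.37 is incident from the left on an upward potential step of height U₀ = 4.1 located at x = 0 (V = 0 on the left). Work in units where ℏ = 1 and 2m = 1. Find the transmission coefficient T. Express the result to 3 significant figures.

T = 0.638

The wavenumbers are k₁ = √(2mE)/ℏ = 2.090 on the left and k₂ = √(2m(E − U₀))/ℏ = 0.5196 on the right.
Continuity of ψ and ψ′ at the step yields the reflection amplitude r = (k₁ − k₂)/(k₁ + k₂) = 0.6018; thus R = |r|² = 0.3622, T = 0.6378.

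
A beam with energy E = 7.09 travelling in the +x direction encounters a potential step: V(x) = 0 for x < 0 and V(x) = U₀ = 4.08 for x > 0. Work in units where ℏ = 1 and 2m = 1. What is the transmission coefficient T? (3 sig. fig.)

T = 0.955

The wavenumbers are k₁ = √(2mE)/ℏ = 2.663 on the left and k₂ = √(2m(E − U₀))/ℏ = 1.735 on the right.
Continuity of ψ and ψ′ at the step yields the reflection amplitude r = (k₁ − k₂)/(k₁ + k₂) = 0.2110; thus R = |r|² = 0.04451, T = 0.9555.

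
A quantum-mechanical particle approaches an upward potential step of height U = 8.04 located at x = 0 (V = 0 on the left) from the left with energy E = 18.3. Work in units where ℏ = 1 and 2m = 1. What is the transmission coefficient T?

T = 0.979

On each side the TISE gives plane waves with k = √(2m(E − V))/ℏ: k₁ = √(2·½·18.3) = 4.278, k₂ = √(2·½·10.26) = 3.203.
Matching ψ and ψ′ at x = 0 gives r = (k₁ − k₂)/(k₁ + k₂), so R = r² = 0.02064 and T = 1 − R = 0.9794.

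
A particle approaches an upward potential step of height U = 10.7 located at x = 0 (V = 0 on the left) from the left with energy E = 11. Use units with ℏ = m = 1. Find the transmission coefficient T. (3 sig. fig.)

T = 0.487

The wavenumbers are k₁ = √(2mE)/ℏ = 4.690 on the left and k₂ = √(2m(E − U))/ℏ = 0.7746 on the right.
Matching ψ and ψ′ at x = 0 gives r = (k₁ − k₂)/(k₁ + k₂), so R = r² = 0.5134 and T = 1 − R = 0.4866.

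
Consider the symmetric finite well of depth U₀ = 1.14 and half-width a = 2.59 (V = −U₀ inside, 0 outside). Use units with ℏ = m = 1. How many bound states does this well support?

Define the well-strength parameter z₀ = (a/ℏ)√(2mU₀) = 2.59 × √(2·1·1.14) = 3.911.
A new bound state (alternating even/odd) appears each time z₀ passes a multiple of π/2, so N = ⌊2z₀/π⌋ + 1 = ⌊2.490⌋ + 1 = 3.

N = 3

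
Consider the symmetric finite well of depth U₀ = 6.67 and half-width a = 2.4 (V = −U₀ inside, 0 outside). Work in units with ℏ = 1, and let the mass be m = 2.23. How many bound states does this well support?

N = 9

Define the well-strength parameter z₀ = (a/ℏ)√(2mU₀) = 2.4 × √(2·2.23·6.67) = 13.09.
A new bound state (alternating even/odd) appears each time z₀ passes a multiple of π/2, so N = ⌊2z₀/π⌋ + 1 = ⌊8.333⌋ + 1 = 9.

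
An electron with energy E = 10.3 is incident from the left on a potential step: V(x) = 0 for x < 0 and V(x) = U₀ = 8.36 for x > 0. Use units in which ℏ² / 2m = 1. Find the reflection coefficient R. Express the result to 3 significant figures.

The wavenumbers are k₁ = √(2mE)/ℏ = 3.209 on the left and k₂ = √(2m(E − U₀))/ℏ = 1.393 on the right.
Matching ψ and ψ′ at x = 0 gives r = (k₁ − k₂)/(k₁ + k₂), so R = r² = 0.1558 and T = 1 − R = 0.8442.

R = 0.156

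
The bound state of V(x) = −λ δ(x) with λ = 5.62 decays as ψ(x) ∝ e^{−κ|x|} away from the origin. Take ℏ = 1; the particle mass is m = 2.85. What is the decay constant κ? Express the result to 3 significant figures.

κ = 16.0

Integrate −(ℏ²/2m)ψ'' − λδ(x)ψ = Eψ from −ε to +ε: the ψ'' term gives ψ'(0⁺) − ψ'(0⁻) and the δ term gives −(2mλ/ℏ²)ψ(0).
With ψ ∝ e^{−κ|x|} this yields −2κ = −2mλ/ℏ², so κ = mλ/ℏ² = 16.02.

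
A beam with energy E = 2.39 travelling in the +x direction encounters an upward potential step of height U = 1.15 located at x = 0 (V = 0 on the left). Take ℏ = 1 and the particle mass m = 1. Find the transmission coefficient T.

The wavenumbers are k₁ = √(2mE)/ℏ = 2.186 on the left and k₂ = √(2m(E − U))/ℏ = 1.575 on the right.
Continuity of ψ and ψ′ at the step yields the reflection amplitude r = (k₁ − k₂)/(k₁ + k₂) = 0.1626; thus R = |r|² = 0.02644, T = 0.9736.

T = 0.974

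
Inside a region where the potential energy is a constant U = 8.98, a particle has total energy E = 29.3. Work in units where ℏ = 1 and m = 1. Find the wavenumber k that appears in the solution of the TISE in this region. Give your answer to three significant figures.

k = 6.37

With E > U the solution is oscillatory, ψ ∝ e^{±ikx} with k = √(2m(E − U))/ℏ.
k = √(2 × 1 × 20.32) = 6.375.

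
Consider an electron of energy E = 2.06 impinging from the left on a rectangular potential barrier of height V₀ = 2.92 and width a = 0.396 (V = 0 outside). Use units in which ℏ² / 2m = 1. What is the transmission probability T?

Since E < V₀ the interior solution is evanescent with decay constant κ = √(2m(V₀ − E))/ℏ = 0.9274.
κa = 0.3672, sinh(κa) = 0.3755.
The exact tunnelling result is T⁻¹ = 1 + V₀² sinh²(κa) / [4E(V₀ − E)] = 1.170, so T = 0.855.

T = 0.855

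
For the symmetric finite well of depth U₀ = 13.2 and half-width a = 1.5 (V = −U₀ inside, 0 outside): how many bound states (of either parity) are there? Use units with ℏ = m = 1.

Define the well-strength parameter z₀ = (a/ℏ)√(2mU₀) = 1.5 × √(2·1·13.2) = 7.707.
The even/odd transcendental equations gain one root per π/2 in z₀, giving N = 1 + ⌊2z₀/π⌋ = 1 + ⌊4.907⌋ = 5.

N = 5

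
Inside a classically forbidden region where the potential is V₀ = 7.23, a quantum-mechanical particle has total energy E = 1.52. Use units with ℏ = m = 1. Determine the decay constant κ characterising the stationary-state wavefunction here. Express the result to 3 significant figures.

κ = 3.38

Since E < V₀ the TISE in this region is ψ'' = κ²ψ with κ = √(2m(V₀ − E))/ℏ.
κ = √(2 × 1 × 5.71) = 3.379.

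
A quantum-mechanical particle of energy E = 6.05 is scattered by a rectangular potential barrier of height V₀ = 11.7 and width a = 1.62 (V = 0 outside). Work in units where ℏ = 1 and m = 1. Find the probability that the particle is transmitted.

Since E < V₀ the interior solution is evanescent with decay constant κ = √(2m(V₀ − E))/ℏ = 3.362.
κa = 5.446, sinh(κa) = 115.9.
The exact tunnelling result is T⁻¹ = 1 + V₀² sinh²(κa) / [4E(V₀ − E)] = 13440, so T = 0.0000744.

T = 0.0000744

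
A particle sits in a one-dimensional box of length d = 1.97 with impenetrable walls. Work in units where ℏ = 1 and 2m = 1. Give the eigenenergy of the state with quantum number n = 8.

E = 163

The infinite-well eigenfunctions ψ_n = √(2/d) sin(nπx/d) vanish at both walls, giving E_n = n²π²ℏ²/(2md²).
E_8 = 8² × π² / (2 × 0.5 × 1.97²) = 162.8.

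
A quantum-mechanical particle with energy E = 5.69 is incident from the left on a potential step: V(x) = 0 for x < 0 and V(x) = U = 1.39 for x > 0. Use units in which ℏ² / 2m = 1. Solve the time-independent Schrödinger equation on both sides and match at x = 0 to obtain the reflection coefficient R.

The wavenumbers are k₁ = √(2mE)/ℏ = 2.385 on the left and k₂ = √(2m(E − U))/ℏ = 2.074 on the right.
Continuity of ψ and ψ′ at the step yields the reflection amplitude r = (k₁ − k₂)/(k₁ + k₂) = 0.06991; thus R = |r|² = 0.004887, T = 0.9951.

R = 0.00489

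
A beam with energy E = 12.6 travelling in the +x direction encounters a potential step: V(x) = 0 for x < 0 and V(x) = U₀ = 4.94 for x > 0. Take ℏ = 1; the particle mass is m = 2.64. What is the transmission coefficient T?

T = 0.985

The wavenumbers are k₁ = √(2mE)/ℏ = 8.156 on the left and k₂ = √(2m(E − U₀))/ℏ = 6.360 on the right.
Continuity of ψ and ψ′ at the step yields the reflection amplitude r = (k₁ − k₂)/(k₁ + k₂) = 0.1238; thus R = |r|² = 0.01532, T = 0.9847.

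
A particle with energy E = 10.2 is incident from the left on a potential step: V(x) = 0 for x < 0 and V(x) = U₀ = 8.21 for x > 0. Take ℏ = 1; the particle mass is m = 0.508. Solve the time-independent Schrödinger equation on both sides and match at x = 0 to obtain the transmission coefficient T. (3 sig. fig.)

T = 0.850

The wavenumbers are k₁ = √(2mE)/ℏ = 3.219 on the left and k₂ = √(2m(E − U₀))/ℏ = 1.422 on the right.
Matching ψ and ψ′ at x = 0 gives r = (k₁ − k₂)/(k₁ + k₂), so R = r² = 0.1500 and T = 1 − R = 0.8500.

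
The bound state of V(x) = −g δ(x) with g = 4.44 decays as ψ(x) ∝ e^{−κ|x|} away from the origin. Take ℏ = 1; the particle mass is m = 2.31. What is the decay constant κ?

Integrating the TISE across x = 0 gives the cusp condition ψ'(0⁺) − ψ'(0⁻) = −(2mg/ℏ²)ψ(0).
With ψ ∝ e^{−κ|x|} this yields −2κ = −2mg/ℏ², so κ = mg/ℏ² = 10.26.

κ = 10.3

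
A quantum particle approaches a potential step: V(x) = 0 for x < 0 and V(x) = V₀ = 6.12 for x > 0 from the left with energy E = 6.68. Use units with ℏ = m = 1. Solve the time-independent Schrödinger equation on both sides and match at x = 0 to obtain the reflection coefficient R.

R = 0.304

The wavenumbers are k₁ = √(2mE)/ℏ = 3.655 on the left and k₂ = √(2m(E − V₀))/ℏ = 1.058 on the right.
Continuity of ψ and ψ′ at the step yields the reflection amplitude r = (k₁ − k₂)/(k₁ + k₂) = 0.5509; thus R = |r|² = 0.3035, T = 0.6965.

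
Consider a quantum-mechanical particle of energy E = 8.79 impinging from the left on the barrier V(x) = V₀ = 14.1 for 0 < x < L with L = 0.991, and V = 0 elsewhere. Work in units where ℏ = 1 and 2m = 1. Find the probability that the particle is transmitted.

E < V₀: inside the barrier ψ ∝ e^{±κx} with κ = √(2m(V₀ − E))/ℏ = 2.304.
κL = 2.284, sinh(κL) = 4.855.
Matching ψ, ψ′ at both faces gives T = [1 + V₀² sinh²(κL) / (4E(V₀ − E))]⁻¹ = 1/26.10 = 0.0383.

T = 0.0383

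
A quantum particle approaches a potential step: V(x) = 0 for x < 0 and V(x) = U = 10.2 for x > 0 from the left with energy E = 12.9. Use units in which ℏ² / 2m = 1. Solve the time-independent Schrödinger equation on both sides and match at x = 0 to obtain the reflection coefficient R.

R = 0.139

The wavenumbers are k₁ = √(2mE)/ℏ = 3.592 on the left and k₂ = √(2m(E − U))/ℏ = 1.643 on the right.
Matching ψ and ψ′ at x = 0 gives r = (k₁ − k₂)/(k₁ + k₂), so R = r² = 0.1385 and T = 1 − R = 0.8615.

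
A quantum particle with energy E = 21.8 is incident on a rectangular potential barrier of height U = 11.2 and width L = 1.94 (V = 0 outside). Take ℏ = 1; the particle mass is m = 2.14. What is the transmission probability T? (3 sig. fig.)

Above the barrier the interior wavenumber is k₂ = √(2m(E − U))/ℏ = 6.736, giving phase k₂L = 13.07.
T = [1 + U² sin²(k₂L) / (4E(E − U))]⁻¹ = 1/1.031 = 0.970.

T = 0.970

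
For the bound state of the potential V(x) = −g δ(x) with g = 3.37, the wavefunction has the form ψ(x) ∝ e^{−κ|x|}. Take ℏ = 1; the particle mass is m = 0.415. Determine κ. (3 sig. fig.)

κ = 1.40

Integrate −(ℏ²/2m)ψ'' − gδ(x)ψ = Eψ from −ε to +ε: the ψ'' term gives ψ'(0⁺) − ψ'(0⁻) and the δ term gives −(2mg/ℏ²)ψ(0).
With ψ ∝ e^{−κ|x|} this yields −2κ = −2mg/ℏ², so κ = mg/ℏ² = 1.399.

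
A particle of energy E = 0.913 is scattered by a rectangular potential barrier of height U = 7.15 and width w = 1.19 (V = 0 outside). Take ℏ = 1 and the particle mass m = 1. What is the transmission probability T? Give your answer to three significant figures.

Since E < U the interior solution is evanescent with decay constant κ = √(2m(U − E))/ℏ = 3.532.
κw = 4.203, sinh(κw) = 33.43.
Matching ψ, ψ′ at both faces gives T = [1 + U² sinh²(κw) / (4E(U − E))]⁻¹ = 1/2510 = 0.000398.

T = 0.000398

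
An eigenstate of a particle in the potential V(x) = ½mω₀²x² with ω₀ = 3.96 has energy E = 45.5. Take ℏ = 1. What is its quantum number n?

E_n = ℏω₀(n + ½) ⇒ n = E/(ℏω₀) − ½ = 45.5/3.96 − 0.5 = 10.990 → n = 11.

n = 11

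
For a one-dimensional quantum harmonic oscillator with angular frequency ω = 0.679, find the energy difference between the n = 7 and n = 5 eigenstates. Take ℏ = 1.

E_n = ℏω(n + ½), so ΔE = (7 − 5) ℏω = 2 × 0.679 = 1.358.

ΔE = 1.36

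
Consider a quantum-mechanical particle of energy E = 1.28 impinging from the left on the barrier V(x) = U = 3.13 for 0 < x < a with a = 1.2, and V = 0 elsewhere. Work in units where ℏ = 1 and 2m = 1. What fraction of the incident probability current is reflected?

R = 0.862

E < U: inside the barrier ψ ∝ e^{±κx} with κ = √(2m(U − E))/ℏ = 1.360.
κa = 1.632, sinh(κa) = 2.460.
Matching ψ, ψ′ at both faces gives T = [1 + U² sinh²(κa) / (4E(U − E))]⁻¹ = 1/7.258 = 0.138.
R = 1 − T = 0.862.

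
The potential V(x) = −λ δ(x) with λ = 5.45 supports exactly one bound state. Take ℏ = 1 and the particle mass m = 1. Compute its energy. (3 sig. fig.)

E = -14.9

The bound state is ψ(x) = √κ e^{−κ|x|}. The derivative jump ψ'(0⁺) − ψ'(0⁻) = −(2mλ/ℏ²)ψ(0) fixes κ = mλ/ℏ² = 5.450.
Then E = −ℏ²κ²/(2m) = −mλ²/(2ℏ²) = -14.85.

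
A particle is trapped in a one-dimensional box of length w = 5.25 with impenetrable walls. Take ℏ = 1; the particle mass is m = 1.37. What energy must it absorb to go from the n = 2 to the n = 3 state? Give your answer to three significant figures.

ΔE = 0.653

E_n = n²π²ℏ²/(2mw²), so ΔE = (3² − 2²) π²ℏ²/(2mw²).
ΔE = 5 × π² / (2 × 1.37 × 5.25²) = 0.6534.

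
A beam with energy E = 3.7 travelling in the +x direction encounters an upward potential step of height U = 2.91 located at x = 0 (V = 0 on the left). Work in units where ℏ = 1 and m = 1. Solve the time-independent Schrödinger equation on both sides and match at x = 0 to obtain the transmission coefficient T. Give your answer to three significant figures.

The wavenumbers are k₁ = √(2mE)/ℏ = 2.720 on the left and k₂ = √(2m(E − U))/ℏ = 1.257 on the right.
Continuity of ψ and ψ′ at the step yields the reflection amplitude r = (k₁ − k₂)/(k₁ + k₂) = 0.3679; thus R = |r|² = 0.1354, T = 0.8646.

T = 0.865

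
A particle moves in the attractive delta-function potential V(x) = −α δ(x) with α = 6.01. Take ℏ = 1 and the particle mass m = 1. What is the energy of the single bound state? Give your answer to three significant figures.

For x ≠ 0 the bound state is ψ ∝ e^{−κ|x|}; integrating the TISE across the delta gives the cusp condition 2κ = 2mα/ℏ², so κ = 6.010.
Then E = −ℏ²κ²/(2m) = −mα²/(2ℏ²) = -18.06.

E = -18.1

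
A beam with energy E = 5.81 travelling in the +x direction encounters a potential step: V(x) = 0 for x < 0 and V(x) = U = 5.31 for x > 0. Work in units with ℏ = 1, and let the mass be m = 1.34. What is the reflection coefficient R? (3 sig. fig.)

On each side the TISE gives plane waves with k = √(2m(E − V))/ℏ: k₁ = √(2·1.34·5.81) = 3.946, k₂ = √(2·1.34·0.5) = 1.158.
Continuity of ψ and ψ′ at the step yields the reflection amplitude r = (k₁ − k₂)/(k₁ + k₂) = 0.5464; thus R = |r|² = 0.2985, T = 0.7015.

R = 0.299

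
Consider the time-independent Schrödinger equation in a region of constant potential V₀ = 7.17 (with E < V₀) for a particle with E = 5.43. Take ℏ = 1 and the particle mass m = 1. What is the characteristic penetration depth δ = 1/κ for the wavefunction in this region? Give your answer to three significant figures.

δ = 0.536

Since E < V₀ the TISE in this region is ψ'' = κ²ψ with κ = √(2m(V₀ − E))/ℏ.
κ = √(2 × 1 × 1.74) = 1.865. The penetration depth is δ = 1/κ = 0.536.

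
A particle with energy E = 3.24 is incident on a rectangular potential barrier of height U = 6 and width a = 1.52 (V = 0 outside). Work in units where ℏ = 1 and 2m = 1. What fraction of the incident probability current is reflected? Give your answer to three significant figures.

R = 0.975

Since E < U the interior solution is evanescent with decay constant κ = √(2m(U − E))/ℏ = 1.661.
κa = 2.525, sinh(κa) = 6.207.
Matching ψ, ψ′ at both faces gives T = [1 + U² sinh²(κa) / (4E(U − E))]⁻¹ = 1/39.77 = 0.0251.
R = 1 − T = 0.975.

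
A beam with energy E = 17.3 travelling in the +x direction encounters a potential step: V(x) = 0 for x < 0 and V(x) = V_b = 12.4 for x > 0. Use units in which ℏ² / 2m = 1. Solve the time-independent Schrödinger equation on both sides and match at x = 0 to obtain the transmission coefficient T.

T = 0.907

The wavenumbers are k₁ = √(2mE)/ℏ = 4.159 on the left and k₂ = √(2m(E − V_b))/ℏ = 2.214 on the right.
Matching ψ and ψ′ at x = 0 gives r = (k₁ − k₂)/(k₁ + k₂), so R = r² = 0.09322 and T = 1 − R = 0.9068.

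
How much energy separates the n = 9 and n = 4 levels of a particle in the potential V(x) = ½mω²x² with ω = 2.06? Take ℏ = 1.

ΔE = 10.3

E_n = ℏω(n + ½), so ΔE = (9 − 4) ℏω = 5 × 2.06 = 10.30.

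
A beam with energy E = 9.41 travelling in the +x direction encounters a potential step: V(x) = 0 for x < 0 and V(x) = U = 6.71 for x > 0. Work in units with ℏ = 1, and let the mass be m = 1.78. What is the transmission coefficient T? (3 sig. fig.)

T = 0.909

The wavenumbers are k₁ = √(2mE)/ℏ = 5.788 on the left and k₂ = √(2m(E − U))/ℏ = 3.100 on the right.
Matching ψ and ψ′ at x = 0 gives r = (k₁ − k₂)/(k₁ + k₂), so R = r² = 0.09143 and T = 1 − R = 0.9086.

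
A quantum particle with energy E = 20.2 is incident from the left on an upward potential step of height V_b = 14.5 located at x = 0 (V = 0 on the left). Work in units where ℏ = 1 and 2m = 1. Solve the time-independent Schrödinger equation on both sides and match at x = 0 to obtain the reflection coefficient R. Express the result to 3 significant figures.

On each side the TISE gives plane waves with k = √(2m(E − V))/ℏ: k₁ = √(2·½·20.2) = 4.494, k₂ = √(2·½·5.7) = 2.387.
Matching ψ and ψ′ at x = 0 gives r = (k₁ − k₂)/(k₁ + k₂), so R = r² = 0.09373 and T = 1 − R = 0.9063.

R = 0.0937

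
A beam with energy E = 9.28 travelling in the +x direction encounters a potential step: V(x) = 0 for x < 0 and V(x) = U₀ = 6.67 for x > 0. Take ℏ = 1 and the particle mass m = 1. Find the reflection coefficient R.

R = 0.0942

On each side the TISE gives plane waves with k = √(2m(E − V))/ℏ: k₁ = √(2·1·9.28) = 4.308, k₂ = √(2·1·2.61) = 2.285.
Continuity of ψ and ψ′ at the step yields the reflection amplitude r = (k₁ − k₂)/(k₁ + k₂) = 0.3069; thus R = |r|² = 0.09419, T = 0.9058.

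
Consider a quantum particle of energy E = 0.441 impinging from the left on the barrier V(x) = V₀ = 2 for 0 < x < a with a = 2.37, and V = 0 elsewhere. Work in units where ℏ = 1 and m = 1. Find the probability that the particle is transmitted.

Since E < V₀ the interior solution is evanescent with decay constant κ = √(2m(V₀ − E))/ℏ = 1.766.
κa = 4.185, sinh(κa) = 32.84.
Matching ψ, ψ′ at both faces gives T = [1 + V₀² sinh²(κa) / (4E(V₀ − E))]⁻¹ = 1/1569 = 0.000637.

T = 0.000637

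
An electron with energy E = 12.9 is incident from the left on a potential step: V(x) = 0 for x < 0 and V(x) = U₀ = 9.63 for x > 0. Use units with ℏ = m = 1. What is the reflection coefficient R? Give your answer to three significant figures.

The wavenumbers are k₁ = √(2mE)/ℏ = 5.079 on the left and k₂ = √(2m(E − U₀))/ℏ = 2.557 on the right.
Continuity of ψ and ψ′ at the step yields the reflection amplitude r = (k₁ − k₂)/(k₁ + k₂) = 0.3303; thus R = |r|² = 0.1091, T = 0.8909.

R = 0.109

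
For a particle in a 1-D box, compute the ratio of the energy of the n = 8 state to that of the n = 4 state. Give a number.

4

Since E_n ∝ n², the ratio is (8/4)² = 4.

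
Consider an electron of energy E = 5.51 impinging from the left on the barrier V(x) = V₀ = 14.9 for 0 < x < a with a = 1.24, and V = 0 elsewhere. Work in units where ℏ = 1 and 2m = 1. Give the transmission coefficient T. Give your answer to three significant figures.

E < V₀: inside the barrier ψ ∝ e^{±κx} with κ = √(2m(V₀ − E))/ℏ = 3.064.
κa = 3.800, sinh(κa) = 22.33.
Matching ψ, ψ′ at both faces gives T = [1 + V₀² sinh²(κa) / (4E(V₀ − E))]⁻¹ = 1/536.1 = 0.00187.

T = 0.00187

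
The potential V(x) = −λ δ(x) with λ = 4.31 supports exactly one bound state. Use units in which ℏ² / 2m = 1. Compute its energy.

E = -4.64

The bound state is ψ(x) = √κ e^{−κ|x|}. The derivative jump ψ'(0⁺) − ψ'(0⁻) = −(2mλ/ℏ²)ψ(0) fixes κ = mλ/ℏ² = 2.155.
Then E = −ℏ²κ²/(2m) = −mλ²/(2ℏ²) = -4.644.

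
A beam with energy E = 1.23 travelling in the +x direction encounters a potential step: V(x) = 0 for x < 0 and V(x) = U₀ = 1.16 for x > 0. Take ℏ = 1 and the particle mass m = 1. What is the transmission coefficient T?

T = 0.622

On each side the TISE gives plane waves with k = √(2m(E − V))/ℏ: k₁ = √(2·1·1.23) = 1.568, k₂ = √(2·1·0.07) = 0.3742.
Matching ψ and ψ′ at x = 0 gives r = (k₁ − k₂)/(k₁ + k₂), so R = r² = 0.3780 and T = 1 − R = 0.6220.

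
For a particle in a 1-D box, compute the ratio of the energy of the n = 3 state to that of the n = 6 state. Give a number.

Since E_n ∝ n², the ratio is (3/6)² = 0.25.

0.25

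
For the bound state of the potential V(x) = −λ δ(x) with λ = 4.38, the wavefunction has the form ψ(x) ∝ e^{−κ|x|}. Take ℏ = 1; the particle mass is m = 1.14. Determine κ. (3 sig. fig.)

κ = 4.99

Integrate −(ℏ²/2m)ψ'' − λδ(x)ψ = Eψ from −ε to +ε: the ψ'' term gives ψ'(0⁺) − ψ'(0⁻) and the δ term gives −(2mλ/ℏ²)ψ(0).
With ψ ∝ e^{−κ|x|} this yields −2κ = −2mλ/ℏ², so κ = mλ/ℏ² = 4.993.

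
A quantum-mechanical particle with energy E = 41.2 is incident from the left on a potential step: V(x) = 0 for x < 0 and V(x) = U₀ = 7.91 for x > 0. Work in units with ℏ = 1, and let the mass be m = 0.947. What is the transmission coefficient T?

T = 0.997

The wavenumbers are k₁ = √(2mE)/ℏ = 8.834 on the left and k₂ = √(2m(E − U₀))/ℏ = 7.940 on the right.
Matching ψ and ψ′ at x = 0 gives r = (k₁ − k₂)/(k₁ + k₂), so R = r² = 0.002835 and T = 1 − R = 0.9972.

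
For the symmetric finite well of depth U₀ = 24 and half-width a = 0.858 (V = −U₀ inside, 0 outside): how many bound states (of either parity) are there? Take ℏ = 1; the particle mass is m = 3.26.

Define the well-strength parameter z₀ = (a/ℏ)√(2mU₀) = 0.858 × √(2·3.26·24) = 10.73.
A new bound state (alternating even/odd) appears each time z₀ passes a multiple of π/2, so N = ⌊2z₀/π⌋ + 1 = ⌊6.833⌋ + 1 = 7.

N = 7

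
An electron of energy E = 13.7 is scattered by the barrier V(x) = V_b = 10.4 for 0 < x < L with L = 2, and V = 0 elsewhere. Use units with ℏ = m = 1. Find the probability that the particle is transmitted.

E > V_b: inside the barrier k₂ = √(2m(E − V_b))/ℏ = 2.569, k₂L = 5.138.
T = [1 + V_b² sin²(k₂L) / (4E(E − V_b))]⁻¹ = 1/1.496 = 0.668.

T = 0.668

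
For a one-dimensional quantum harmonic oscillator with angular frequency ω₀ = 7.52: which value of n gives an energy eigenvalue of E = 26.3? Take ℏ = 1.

Invert E_n = (n + ½)ℏω₀: n = E/ℏω₀ − ½ = 2.997, so n = 3.

n = 3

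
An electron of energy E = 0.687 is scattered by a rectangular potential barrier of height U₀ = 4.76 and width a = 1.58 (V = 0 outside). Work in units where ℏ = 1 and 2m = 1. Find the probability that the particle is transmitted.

T = 0.00336

Since E < U₀ the interior solution is evanescent with decay constant κ = √(2m(U₀ − E))/ℏ = 2.018.
κa = 3.189, sinh(κa) = 12.11.
The exact tunnelling result is T⁻¹ = 1 + U₀² sinh²(κa) / [4E(U₀ − E)] = 297.8, so T = 0.00336.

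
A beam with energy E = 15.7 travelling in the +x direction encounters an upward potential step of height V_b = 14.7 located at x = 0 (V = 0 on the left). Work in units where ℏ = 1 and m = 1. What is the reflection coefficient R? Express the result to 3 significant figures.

The wavenumbers are k₁ = √(2mE)/ℏ = 5.604 on the left and k₂ = √(2m(E − V_b))/ℏ = 1.414 on the right.
Matching ψ and ψ′ at x = 0 gives r = (k₁ − k₂)/(k₁ + k₂), so R = r² = 0.3564 and T = 1 − R = 0.6436.

R = 0.356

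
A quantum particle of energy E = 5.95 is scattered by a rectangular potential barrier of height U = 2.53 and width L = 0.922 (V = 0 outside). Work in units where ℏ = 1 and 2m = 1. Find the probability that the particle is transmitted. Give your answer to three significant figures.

T = 0.928

E > U: inside the barrier k₂ = √(2m(E − U))/ℏ = 1.849, k₂L = 1.705.
Matching at both interfaces gives T⁻¹ = 1 + U² sin²(k₂L) / [4E(E − U)] = 1.077, hence T = 0.928.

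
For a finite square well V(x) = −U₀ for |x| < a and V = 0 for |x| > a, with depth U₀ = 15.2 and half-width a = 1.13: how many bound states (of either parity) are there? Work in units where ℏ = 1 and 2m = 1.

The dimensionless depth is z₀ = a√(2mU₀)/ℏ = 1.13 × √(15.20) = 4.406.
The even/odd transcendental equations gain one root per π/2 in z₀, giving N = 1 + ⌊2z₀/π⌋ = 1 + ⌊2.805⌋ = 3.

N = 3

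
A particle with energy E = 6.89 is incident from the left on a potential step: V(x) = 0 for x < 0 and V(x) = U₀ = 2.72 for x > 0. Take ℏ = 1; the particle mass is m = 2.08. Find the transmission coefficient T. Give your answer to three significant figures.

T = 0.984

On each side the TISE gives plane waves with k = √(2m(E − V))/ℏ: k₁ = √(2·2.08·6.89) = 5.354, k₂ = √(2·2.08·4.17) = 4.165.
Matching ψ and ψ′ at x = 0 gives r = (k₁ − k₂)/(k₁ + k₂), so R = r² = 0.01560 and T = 1 − R = 0.9844.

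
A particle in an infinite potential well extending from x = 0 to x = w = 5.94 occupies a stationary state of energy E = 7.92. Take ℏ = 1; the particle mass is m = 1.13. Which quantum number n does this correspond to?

From E_n = n²π²ℏ²/(2mw²) invert to n = √(2mw²E)/(πℏ).
n = (5.94/π) × √(2 × 1.13 × 7.92) = 7.999 → n = 8.

n = 8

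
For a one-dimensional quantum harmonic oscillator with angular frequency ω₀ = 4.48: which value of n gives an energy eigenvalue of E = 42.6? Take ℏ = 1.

n = 9

E_n = ℏω₀(n + ½) ⇒ n = E/(ℏω₀) − ½ = 42.6/4.48 − 0.5 = 9.009 → n = 9.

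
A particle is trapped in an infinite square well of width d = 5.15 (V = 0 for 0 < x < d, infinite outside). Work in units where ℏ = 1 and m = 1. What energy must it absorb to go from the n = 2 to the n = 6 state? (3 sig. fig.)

E_n = n²π²ℏ²/(2md²), so ΔE = (6² − 2²) π²ℏ²/(2md²).
ΔE = 32 × π² / (2 × 1 × 5.15²) = 5.954.

ΔE = 5.95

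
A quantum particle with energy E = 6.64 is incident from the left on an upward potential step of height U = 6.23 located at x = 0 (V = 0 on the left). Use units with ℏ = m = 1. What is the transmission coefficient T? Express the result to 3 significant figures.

The wavenumbers are k₁ = √(2mE)/ℏ = 3.644 on the left and k₂ = √(2m(E − U))/ℏ = 0.9055 on the right.
Matching ψ and ψ′ at x = 0 gives r = (k₁ − k₂)/(k₁ + k₂), so R = r² = 0.3623 and T = 1 − R = 0.6377.

T = 0.638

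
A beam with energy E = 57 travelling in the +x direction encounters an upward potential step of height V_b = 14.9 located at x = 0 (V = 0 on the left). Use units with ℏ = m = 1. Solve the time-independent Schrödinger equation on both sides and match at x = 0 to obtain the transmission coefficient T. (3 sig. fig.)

T = 0.994

The wavenumbers are k₁ = √(2mE)/ℏ = 10.68 on the left and k₂ = √(2m(E − V_b))/ℏ = 9.176 on the right.
Continuity of ψ and ψ′ at the step yields the reflection amplitude r = (k₁ − k₂)/(k₁ + k₂) = 0.07561; thus R = |r|² = 0.005716, T = 0.9943.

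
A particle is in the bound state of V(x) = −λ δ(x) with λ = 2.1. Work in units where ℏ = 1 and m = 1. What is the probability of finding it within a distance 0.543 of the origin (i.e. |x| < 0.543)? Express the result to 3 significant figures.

P = 0.898

The normalised bound state is ψ = √κ e^{−κ|x|} with κ = mλ/ℏ² = 2.100.
P(|x| < d) = ∫_{−d}^{d} κ e^{−2κ|x|} dx = 1 − e^{−2κd} = 1 − e^{−2.281} = 0.8978.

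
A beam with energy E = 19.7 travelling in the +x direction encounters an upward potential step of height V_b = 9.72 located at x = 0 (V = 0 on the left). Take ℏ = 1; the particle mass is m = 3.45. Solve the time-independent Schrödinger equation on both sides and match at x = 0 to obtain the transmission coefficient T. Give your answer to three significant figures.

The wavenumbers are k₁ = √(2mE)/ℏ = 11.66 on the left and k₂ = √(2m(E − V_b))/ℏ = 8.298 on the right.
Continuity of ψ and ψ′ at the step yields the reflection amplitude r = (k₁ − k₂)/(k₁ + k₂) = 0.1684; thus R = |r|² = 0.02836, T = 0.9716.

T = 0.972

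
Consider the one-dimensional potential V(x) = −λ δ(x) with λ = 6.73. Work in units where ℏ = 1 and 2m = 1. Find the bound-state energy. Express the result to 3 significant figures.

E = -11.3

The bound state is ψ(x) = √κ e^{−κ|x|}. The derivative jump ψ'(0⁺) − ψ'(0⁻) = −(2mλ/ℏ²)ψ(0) fixes κ = mλ/ℏ² = 3.365.
Then E = −ℏ²κ²/(2m) = −mλ²/(2ℏ²) = -11.32.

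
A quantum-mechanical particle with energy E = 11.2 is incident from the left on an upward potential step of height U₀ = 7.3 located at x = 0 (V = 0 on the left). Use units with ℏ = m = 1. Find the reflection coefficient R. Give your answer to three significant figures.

R = 0.0665

On each side the TISE gives plane waves with k = √(2m(E − V))/ℏ: k₁ = √(2·1·11.2) = 4.733, k₂ = √(2·1·3.9) = 2.793.
Matching ψ and ψ′ at x = 0 gives r = (k₁ − k₂)/(k₁ + k₂), so R = r² = 0.06645 and T = 1 − R = 0.9335.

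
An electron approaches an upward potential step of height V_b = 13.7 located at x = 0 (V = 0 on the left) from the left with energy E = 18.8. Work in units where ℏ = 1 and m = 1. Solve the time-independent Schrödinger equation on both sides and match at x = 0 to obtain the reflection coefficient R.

On each side the TISE gives plane waves with k = √(2m(E − V))/ℏ: k₁ = √(2·1·18.8) = 6.132, k₂ = √(2·1·5.1) = 3.194.
Continuity of ψ and ψ′ at the step yields the reflection amplitude r = (k₁ − k₂)/(k₁ + k₂) = 0.3151; thus R = |r|² = 0.09926, T = 0.9007.

R = 0.0993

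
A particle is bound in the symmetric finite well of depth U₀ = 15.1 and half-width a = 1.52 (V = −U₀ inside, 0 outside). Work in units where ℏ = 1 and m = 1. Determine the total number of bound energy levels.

Define the well-strength parameter z₀ = (a/ℏ)√(2mU₀) = 1.52 × √(2·1·15.1) = 8.353.
A new bound state (alternating even/odd) appears each time z₀ passes a multiple of π/2, so N = ⌊2z₀/π⌋ + 1 = ⌊5.318⌋ + 1 = 6.

N = 6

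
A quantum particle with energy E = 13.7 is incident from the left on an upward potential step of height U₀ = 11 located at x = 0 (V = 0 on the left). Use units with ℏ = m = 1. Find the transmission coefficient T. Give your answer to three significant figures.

T = 0.852

The wavenumbers are k₁ = √(2mE)/ℏ = 5.235 on the left and k₂ = √(2m(E − U₀))/ℏ = 2.324 on the right.
Continuity of ψ and ψ′ at the step yields the reflection amplitude r = (k₁ − k₂)/(k₁ + k₂) = 0.3851; thus R = |r|² = 0.1483, T = 0.8517.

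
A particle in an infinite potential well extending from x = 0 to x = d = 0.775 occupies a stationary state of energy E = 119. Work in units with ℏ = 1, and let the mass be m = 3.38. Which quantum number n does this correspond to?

n = 7

For an infinite well E_n = n²π²ℏ²/(2md²), so n = (d/πℏ)√(2mE).
n = (0.775/π) × √(2 × 3.38 × 119) = 6.997 → n = 7.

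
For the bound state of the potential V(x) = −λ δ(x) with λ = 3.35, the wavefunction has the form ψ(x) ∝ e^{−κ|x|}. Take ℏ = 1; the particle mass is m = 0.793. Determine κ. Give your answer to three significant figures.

κ = 2.66

Integrating the TISE across x = 0 gives the cusp condition ψ'(0⁺) − ψ'(0⁻) = −(2mλ/ℏ²)ψ(0).
With ψ ∝ e^{−κ|x|} this yields −2κ = −2mλ/ℏ², so κ = mλ/ℏ² = 2.657.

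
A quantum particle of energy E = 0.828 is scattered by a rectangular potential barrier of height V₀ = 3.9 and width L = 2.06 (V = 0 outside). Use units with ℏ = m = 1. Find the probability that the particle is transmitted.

T = 0.0000982

Since E < V₀ the interior solution is evanescent with decay constant κ = √(2m(V₀ − E))/ℏ = 2.479.
κL = 5.106, sinh(κL) = 82.51.
Matching ψ, ψ′ at both faces gives T = [1 + V₀² sinh²(κL) / (4E(V₀ − E))]⁻¹ = 1/10180 = 0.0000982.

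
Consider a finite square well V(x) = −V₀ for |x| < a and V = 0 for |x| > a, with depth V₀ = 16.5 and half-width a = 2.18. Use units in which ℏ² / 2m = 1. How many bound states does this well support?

Define the well-strength parameter z₀ = (a/ℏ)√(2mV₀) = 2.18 × √(2·0.5·16.5) = 8.855.
The even/odd transcendental equations gain one root per π/2 in z₀, giving N = 1 + ⌊2z₀/π⌋ = 1 + ⌊5.637⌋ = 6.

N = 6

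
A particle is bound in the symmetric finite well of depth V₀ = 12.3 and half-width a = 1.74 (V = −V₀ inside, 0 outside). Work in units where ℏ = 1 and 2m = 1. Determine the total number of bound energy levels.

Define the well-strength parameter z₀ = (a/ℏ)√(2mV₀) = 1.74 × √(2·0.5·12.3) = 6.102.
A new bound state (alternating even/odd) appears each time z₀ passes a multiple of π/2, so N = ⌊2z₀/π⌋ + 1 = ⌊3.885⌋ + 1 = 4.

N = 4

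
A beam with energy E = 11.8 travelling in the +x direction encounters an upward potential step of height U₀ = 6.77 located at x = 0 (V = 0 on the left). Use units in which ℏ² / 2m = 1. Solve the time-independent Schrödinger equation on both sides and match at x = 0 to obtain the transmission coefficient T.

T = 0.956

The wavenumbers are k₁ = √(2mE)/ℏ = 3.435 on the left and k₂ = √(2m(E − U₀))/ℏ = 2.243 on the right.
Continuity of ψ and ψ′ at the step yields the reflection amplitude r = (k₁ − k₂)/(k₁ + k₂) = 0.2100; thus R = |r|² = 0.04410, T = 0.9559.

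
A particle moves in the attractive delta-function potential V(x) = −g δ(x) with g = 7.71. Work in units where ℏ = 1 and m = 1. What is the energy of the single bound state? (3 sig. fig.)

The bound state is ψ(x) = √κ e^{−κ|x|}. The derivative jump ψ'(0⁺) − ψ'(0⁻) = −(2mg/ℏ²)ψ(0) fixes κ = mg/ℏ² = 7.710.
Then E = −ℏ²κ²/(2m) = −mg²/(2ℏ²) = -29.72.

E = -29.7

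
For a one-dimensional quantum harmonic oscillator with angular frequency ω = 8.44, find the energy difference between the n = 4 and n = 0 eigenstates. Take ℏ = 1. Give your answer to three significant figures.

ΔE = 33.8

E_n = ℏω(n + ½), so ΔE = (4 − 0) ℏω = 4 × 8.44 = 33.76.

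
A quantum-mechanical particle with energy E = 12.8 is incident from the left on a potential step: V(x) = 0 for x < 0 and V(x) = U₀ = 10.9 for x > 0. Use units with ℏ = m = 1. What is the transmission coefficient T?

On each side the TISE gives plane waves with k = √(2m(E − V))/ℏ: k₁ = √(2·1·12.8) = 5.060, k₂ = √(2·1·1.9) = 1.949.
Matching ψ and ψ′ at x = 0 gives r = (k₁ − k₂)/(k₁ + k₂), so R = r² = 0.1969 and T = 1 − R = 0.8031.

T = 0.803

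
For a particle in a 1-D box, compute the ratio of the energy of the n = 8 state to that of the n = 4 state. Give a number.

4

E_n = n²π²ℏ²/(2mL²) so the ratio is n₂²/n₁² = 64/16 = 4.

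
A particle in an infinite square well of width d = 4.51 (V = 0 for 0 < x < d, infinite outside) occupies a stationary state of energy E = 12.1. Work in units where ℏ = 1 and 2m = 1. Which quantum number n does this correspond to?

For an infinite well E_n = n²π²ℏ²/(2md²), so n = (d/πℏ)√(2mE).
n = (4.51/π) × √(2 × 0.5 × 12.1) = 4.994 → n = 5.

n = 5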